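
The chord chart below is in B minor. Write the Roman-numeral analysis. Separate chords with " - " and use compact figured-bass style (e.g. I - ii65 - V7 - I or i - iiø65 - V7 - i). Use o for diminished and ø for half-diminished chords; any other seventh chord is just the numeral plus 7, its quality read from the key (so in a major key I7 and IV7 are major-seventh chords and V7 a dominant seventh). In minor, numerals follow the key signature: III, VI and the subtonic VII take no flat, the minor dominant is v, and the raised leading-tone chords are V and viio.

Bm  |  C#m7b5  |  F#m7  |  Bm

Bm: minor triad on B = scale degree 1 → i.
C#m7b5: half-diminished seventh chord on C# = scale degree 2 → iiø7.
F#m7 has root F#, degree 5 in B minor, so v7.
Bm: minor triad on B = scale degree 1 → i.

i - iiø7 - v7 - i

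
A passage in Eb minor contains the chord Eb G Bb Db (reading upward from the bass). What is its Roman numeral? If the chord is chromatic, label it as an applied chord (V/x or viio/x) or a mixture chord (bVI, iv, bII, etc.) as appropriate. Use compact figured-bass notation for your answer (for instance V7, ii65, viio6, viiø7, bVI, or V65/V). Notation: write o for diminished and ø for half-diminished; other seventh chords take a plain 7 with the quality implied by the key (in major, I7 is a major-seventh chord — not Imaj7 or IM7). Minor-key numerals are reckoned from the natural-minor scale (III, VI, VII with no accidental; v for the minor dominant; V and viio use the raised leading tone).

V7/iv

The pitches Eb-G-Bb-Db form a dominant seventh chord rooted on Eb.
Eb is not a diatonic chord root with this quality in Eb minor, but it lies a perfect fifth above Ab (iv), so the chord functions as an applied dominant of iv.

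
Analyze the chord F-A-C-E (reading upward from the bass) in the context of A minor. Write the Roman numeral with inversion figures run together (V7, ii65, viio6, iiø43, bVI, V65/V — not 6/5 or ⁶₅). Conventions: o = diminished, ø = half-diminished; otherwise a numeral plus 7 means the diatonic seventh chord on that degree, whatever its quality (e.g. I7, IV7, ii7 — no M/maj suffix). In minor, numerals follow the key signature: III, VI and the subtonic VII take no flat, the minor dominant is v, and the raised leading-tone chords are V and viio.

VI7

Stacked in thirds the chord is F-A-C-E: a major seventh chord on F.
F is scale degree 6 in A minor, and a major seventh chord on that degree is written VI7.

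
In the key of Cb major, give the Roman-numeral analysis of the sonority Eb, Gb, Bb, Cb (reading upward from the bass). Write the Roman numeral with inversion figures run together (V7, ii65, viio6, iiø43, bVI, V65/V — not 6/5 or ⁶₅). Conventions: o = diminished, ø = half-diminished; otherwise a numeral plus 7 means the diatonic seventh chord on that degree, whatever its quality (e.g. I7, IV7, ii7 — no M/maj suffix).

The pitches Cb-Eb-Gb-Bb form a major seventh chord rooted on Cb.
In Cb major, Cb is the tonic; the diatonic major seventh chord there is I7.
With Eb in the bass the chord is in first inversion, so the figured bass is 65.

I65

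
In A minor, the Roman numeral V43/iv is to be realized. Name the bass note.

The applied chord V43/iv is rooted on A: A-C#-E-G.
The figure 43 means second inversion — the fifth is in the bass.

E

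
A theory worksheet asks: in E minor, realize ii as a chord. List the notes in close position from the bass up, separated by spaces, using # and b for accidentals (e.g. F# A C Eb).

F# A C#

ii is the minor supertonic, borrowed from the parallel major (the Dorian ii). In E minor that root is F#.
So the chord is F#-A-C#, a minor triad.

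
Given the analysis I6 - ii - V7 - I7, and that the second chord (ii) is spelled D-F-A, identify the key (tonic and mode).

C major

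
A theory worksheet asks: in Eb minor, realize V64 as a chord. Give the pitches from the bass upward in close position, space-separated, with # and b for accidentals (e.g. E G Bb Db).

F Bb D

In Eb minor, scale degree 5 is Bb. The dominant is major (leading tone raised), so V is a major triad.
Stacking thirds from Bb gives Bb-D-F.
With the 64 figure the chord is in second inversion; from the bass F upward in close position it reads F-Bb-D.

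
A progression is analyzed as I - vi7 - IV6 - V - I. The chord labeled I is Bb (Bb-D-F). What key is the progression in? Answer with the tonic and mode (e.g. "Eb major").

I is given as Bb-D-F — a major triad with root Bb.
If Bb is scale degree 1 and the mode makes that degree carry a major triad, the tonic is Bb and the mode is major.

Bb major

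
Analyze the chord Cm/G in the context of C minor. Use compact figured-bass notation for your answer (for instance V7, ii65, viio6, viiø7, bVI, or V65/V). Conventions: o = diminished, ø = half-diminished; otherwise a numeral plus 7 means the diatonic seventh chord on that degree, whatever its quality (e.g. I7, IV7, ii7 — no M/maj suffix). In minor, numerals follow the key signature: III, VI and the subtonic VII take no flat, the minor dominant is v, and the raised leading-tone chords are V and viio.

The pitches C-Eb-G form a minor triad rooted on C.
In C minor, C is the tonic; the diatonic minor triad there is i.
With G in the bass the chord is in second inversion, so the figured bass is 64.

i64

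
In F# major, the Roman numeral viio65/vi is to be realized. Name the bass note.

E#

The applied chord viio65/vi is rooted on C##: C##-E#-G#-B.
The figure 65 means first inversion — the third is in the bass.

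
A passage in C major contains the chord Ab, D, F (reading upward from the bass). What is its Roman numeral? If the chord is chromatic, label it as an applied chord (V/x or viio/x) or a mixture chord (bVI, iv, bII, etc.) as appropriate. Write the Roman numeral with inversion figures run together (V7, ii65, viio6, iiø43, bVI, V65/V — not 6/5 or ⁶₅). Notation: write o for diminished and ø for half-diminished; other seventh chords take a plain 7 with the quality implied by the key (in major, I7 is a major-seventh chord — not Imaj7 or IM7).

iio64

The pitches D-F-Ab form a diminished triad rooted on D.
D is the second degree of C major. This is the diminished supertonic triad, borrowed from the parallel minor.
With Ab in the bass the chord is in second inversion, so the figured bass is 64.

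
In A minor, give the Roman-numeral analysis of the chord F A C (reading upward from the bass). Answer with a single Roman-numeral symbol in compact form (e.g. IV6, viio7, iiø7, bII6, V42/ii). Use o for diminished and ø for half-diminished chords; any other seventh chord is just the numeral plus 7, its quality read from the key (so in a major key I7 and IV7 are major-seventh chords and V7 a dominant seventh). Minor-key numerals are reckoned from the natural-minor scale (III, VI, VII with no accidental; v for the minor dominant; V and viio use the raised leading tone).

VI

The pitches F-A-C form a major triad rooted on F.
In A minor, F is the submediant; the diatonic major triad there is VI.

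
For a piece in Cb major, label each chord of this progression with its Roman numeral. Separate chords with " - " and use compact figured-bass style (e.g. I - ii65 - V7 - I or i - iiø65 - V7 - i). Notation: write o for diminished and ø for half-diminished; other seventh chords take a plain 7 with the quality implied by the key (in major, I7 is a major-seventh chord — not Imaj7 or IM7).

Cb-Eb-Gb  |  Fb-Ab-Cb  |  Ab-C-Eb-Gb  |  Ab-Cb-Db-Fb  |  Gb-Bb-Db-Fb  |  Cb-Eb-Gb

I - IV - V7/ii - ii43 - V7 - I

Cb-Eb-Gb: major triad on Cb = scale degree 1 → I.
Fb-Ab-Cb has root Fb, degree 4 in Cb major, so IV.
Ab-C-Eb-Gb: chromatic; Ab is V of ii, so V7/ii.
Ab-Cb-Db-Fb: minor seventh chord on Db = scale degree 2 → ii43.
Gb-Bb-Db-Fb: dominant seventh chord on Gb = scale degree 5 → V7.
Cb-Eb-Gb: major triad on Cb = scale degree 1 → I.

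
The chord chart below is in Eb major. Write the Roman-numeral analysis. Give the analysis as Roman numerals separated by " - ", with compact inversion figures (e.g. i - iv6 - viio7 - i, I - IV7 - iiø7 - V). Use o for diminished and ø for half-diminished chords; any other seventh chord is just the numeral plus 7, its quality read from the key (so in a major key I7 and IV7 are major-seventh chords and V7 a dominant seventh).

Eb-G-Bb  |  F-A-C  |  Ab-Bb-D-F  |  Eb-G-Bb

I - V/V - V42 - I

Eb-G-Bb: root Eb is the tonic; major triad there is I.
F-A-C: chromatic; F is V of V, so V/V.
Ab-Bb-D-F has root Bb, degree 5 in Eb major, so V42.
Eb-G-Bb: root Eb is the tonic; major triad there is I.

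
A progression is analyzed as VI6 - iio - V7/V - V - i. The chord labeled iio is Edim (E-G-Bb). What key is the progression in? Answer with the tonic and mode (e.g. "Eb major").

The chord Edim is a diminished triad rooted on E; its label is iio.
Counting down one scale step from E places the tonic on D; a diminished triad on degree 2 is diatonic only in minor.

D minor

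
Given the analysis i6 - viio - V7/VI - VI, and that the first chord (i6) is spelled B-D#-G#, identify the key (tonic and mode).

i6 is given as B-D#-G# — a minor triad with root G#.
If G# is scale degree 1 and the mode makes that degree carry a minor triad, the tonic is G# and the mode is minor.

G# minor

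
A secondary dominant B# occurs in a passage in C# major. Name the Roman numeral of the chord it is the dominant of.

iii

The chord is a major triad on B#.
A dominant resolves down a perfect fifth: B# → E#. In C# major, E# is scale degree 3, i.e. iii.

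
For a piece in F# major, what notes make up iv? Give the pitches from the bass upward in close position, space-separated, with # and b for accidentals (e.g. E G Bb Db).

B D F#

Scale degree 4 in F# major is B; here the chord built on it is altered to a minor triad. iv is the minor subdominant, borrowed from the parallel minor.
So the chord is B-D-F#, a minor triad.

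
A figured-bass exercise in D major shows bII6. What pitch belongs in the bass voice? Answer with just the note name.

G

bII in D major has root Eb; the chord is Eb-G-Bb.
The figure 6 means first inversion — the third is in the bass.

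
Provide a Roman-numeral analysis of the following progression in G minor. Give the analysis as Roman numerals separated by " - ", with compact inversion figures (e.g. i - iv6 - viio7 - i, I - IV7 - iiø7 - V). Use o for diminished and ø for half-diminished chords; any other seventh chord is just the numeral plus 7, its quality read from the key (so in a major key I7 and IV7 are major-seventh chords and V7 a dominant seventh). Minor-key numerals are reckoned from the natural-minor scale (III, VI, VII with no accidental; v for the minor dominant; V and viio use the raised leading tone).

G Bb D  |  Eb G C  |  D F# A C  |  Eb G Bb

i - iv6 - V7 - VI

G-Bb-D: root G is the tonic; minor triad there is i.
Eb-G-C has root C, degree 4 in G minor, so iv6.
D-F#-A-C: dominant seventh chord on D = scale degree 5 → V7.
Eb-G-Bb: major triad on Eb = scale degree 6 → VI.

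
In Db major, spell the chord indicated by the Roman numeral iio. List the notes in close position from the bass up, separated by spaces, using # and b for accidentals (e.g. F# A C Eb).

Eb Gb Bbb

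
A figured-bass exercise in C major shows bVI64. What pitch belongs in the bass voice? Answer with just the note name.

bVI in C major has root Ab; the chord is Ab-C-Eb.
The figure 64 means second inversion — the fifth is in the bass.

Eb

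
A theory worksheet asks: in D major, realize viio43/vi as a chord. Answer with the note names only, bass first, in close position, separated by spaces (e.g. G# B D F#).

E G A# C#

The slash marks an applied leading-tone chord: viio of vi. In D major, vi is B, so the leading tone to it is A#, a half step below.
Building a fully diminished seventh chord on A# gives A#-C#-E-G.
With the 43 figure the chord is in second inversion; from the bass E upward in close position it reads E-G-A#-C#.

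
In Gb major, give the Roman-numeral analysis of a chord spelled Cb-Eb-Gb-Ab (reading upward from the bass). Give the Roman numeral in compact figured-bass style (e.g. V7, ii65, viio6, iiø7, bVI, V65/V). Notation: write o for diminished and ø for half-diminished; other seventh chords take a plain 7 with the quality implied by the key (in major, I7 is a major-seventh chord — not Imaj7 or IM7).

Stacked in thirds the chord is Ab-Cb-Eb-Gb: a minor seventh chord on Ab.
In Gb major, Ab is the supertonic; the diatonic minor seventh chord there is ii7.
With Cb in the bass the chord is in first inversion, so the figured bass is 65.

ii65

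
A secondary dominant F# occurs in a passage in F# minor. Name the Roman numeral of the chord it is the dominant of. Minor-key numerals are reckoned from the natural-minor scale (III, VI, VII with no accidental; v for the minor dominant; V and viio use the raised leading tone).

The chord is a major triad on F#.
A dominant resolves down a perfect fifth: F# → B. In F# minor, B is scale degree 4, i.e. iv.

iv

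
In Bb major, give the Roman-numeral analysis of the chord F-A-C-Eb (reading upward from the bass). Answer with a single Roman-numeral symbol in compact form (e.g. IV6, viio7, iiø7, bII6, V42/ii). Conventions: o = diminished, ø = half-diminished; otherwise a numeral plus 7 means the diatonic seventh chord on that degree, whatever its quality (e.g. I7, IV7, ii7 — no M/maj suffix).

The pitches F-A-C-Eb form a dominant seventh chord rooted on F.
F is scale degree 5 in Bb major, and a dominant seventh chord on that degree is written V7.

V7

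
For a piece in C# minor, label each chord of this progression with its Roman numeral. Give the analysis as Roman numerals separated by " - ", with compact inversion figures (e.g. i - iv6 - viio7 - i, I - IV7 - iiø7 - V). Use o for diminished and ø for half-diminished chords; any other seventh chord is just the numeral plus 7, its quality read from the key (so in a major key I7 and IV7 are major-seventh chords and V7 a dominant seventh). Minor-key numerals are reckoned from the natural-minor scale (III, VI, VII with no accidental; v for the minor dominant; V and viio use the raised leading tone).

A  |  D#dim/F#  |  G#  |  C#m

VI - iio6 - V - i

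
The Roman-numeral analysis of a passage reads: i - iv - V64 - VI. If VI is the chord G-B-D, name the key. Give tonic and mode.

B minor

The anchor chord is a major triad on G, labeled VI.
If G is scale degree 6 and the mode makes that degree carry a major triad, the tonic is B and the mode is minor.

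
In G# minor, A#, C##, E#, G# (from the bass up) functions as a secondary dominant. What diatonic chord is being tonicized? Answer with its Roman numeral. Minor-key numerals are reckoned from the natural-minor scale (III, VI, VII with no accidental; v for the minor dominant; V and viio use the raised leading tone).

The chord is a dominant seventh chord on A#.
A dominant resolves down a perfect fifth: A# → D#. In G# minor, D# is scale degree 5, i.e. V.

V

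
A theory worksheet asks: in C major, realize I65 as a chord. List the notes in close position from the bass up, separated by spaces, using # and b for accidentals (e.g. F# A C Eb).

E G B C

In C major, scale degree 1 is C, and the diatonic chord built there is a major seventh chord.
That chord is spelled C-E-G-B.
With the 65 figure the chord is in first inversion; from the bass E upward in close position it reads E-G-B-C.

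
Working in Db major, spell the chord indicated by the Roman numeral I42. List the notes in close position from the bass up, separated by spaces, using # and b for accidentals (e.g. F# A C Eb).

The numeral's case and figure indicate a major seventh chord. In Db major its root, the first degree, is Db.
That chord is spelled Db-F-Ab-C.
With the 42 figure the chord is in third inversion; from the bass C upward in close position it reads C-Db-F-Ab.

C Db F Ab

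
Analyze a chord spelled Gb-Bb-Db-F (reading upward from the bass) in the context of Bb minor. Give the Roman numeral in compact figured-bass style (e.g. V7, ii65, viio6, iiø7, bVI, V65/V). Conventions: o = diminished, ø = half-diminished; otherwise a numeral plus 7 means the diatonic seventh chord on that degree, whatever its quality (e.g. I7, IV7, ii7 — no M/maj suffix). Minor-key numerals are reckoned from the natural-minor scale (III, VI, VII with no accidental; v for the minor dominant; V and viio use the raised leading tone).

The pitches Gb-Bb-Db-F form a major seventh chord rooted on Gb.
Gb is scale degree 6 in Bb minor, and a major seventh chord on that degree is written VI7.

VI7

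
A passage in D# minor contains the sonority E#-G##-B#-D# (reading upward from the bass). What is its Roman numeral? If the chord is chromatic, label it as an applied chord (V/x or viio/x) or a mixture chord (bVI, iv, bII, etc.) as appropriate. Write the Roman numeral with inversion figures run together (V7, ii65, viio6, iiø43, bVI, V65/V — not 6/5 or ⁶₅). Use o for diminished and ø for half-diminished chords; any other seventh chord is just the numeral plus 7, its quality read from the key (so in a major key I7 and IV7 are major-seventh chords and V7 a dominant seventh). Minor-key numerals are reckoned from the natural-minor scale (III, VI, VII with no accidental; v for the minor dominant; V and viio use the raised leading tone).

The pitches E#-G##-B#-D# form a dominant seventh chord rooted on E#.
E# is not a diatonic chord root with this quality in D# minor, but it lies a perfect fifth above A# (V), so the chord functions as an applied dominant of V.

V7/V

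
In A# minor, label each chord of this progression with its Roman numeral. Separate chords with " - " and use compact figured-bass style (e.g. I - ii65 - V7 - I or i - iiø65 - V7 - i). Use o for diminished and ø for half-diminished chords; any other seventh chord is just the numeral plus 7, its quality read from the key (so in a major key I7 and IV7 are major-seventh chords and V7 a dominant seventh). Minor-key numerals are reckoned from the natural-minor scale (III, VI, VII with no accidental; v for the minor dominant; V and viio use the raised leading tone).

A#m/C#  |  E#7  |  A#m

i6 - V7 - i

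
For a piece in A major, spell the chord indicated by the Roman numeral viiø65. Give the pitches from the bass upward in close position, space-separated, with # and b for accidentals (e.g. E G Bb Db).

In A major, the seventh degree is G#, and the diatonic chord built there is a half-diminished seventh chord.
Stacking thirds from G# gives G#-B-D-F#.
The figured bass 65 indicates first inversion, placing the third (B) in the bass: B-D-F#-G#.

B D F# G#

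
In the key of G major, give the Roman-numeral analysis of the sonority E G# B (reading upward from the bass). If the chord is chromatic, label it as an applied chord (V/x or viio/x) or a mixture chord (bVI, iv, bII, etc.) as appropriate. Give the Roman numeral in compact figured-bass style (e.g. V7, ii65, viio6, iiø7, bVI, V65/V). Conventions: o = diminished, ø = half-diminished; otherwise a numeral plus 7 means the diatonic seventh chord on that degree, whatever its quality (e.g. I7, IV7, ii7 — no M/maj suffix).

V/ii

The pitches E-G#-B form a major triad rooted on E.
E is not a diatonic chord root with this quality in G major, but it lies a perfect fifth above A (ii), so the chord functions as an applied dominant of ii.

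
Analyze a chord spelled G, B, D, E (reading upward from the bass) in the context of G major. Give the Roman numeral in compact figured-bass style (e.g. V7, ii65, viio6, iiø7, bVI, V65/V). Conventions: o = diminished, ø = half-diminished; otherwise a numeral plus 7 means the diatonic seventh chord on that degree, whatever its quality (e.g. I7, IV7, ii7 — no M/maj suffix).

Stacked in thirds the chord is E-G-B-D: a minor seventh chord on E.
In G major, E is the submediant; the diatonic minor seventh chord there is vi7.
With G in the bass the chord is in first inversion, so the figured bass is 65.

vi65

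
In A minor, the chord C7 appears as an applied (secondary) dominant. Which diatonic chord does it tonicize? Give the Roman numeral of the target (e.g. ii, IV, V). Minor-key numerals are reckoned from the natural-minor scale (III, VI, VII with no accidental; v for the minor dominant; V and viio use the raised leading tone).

VI

The chord is a dominant seventh chord on C.
A dominant resolves down a perfect fifth: C → F. In A minor, F is scale degree 6, i.e. VI.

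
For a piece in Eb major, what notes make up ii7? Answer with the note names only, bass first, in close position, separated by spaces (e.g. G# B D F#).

F Ab C Eb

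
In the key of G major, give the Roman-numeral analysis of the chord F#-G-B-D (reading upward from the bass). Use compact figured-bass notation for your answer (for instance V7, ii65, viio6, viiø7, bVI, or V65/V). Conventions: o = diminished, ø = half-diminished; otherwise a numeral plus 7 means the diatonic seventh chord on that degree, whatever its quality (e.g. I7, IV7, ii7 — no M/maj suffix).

I42

Stacked in thirds the chord is G-B-D-F#: a major seventh chord on G.
G is scale degree 1 in G major, and a major seventh chord on that degree is written I7.
With F# in the bass the chord is in third inversion, so the figured bass is 42.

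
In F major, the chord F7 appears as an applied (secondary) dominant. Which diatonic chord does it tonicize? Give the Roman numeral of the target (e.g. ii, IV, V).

IV

The chord is a dominant seventh chord on F.
A dominant resolves down a perfect fifth: F → Bb. In F major, Bb is scale degree 4, i.e. IV.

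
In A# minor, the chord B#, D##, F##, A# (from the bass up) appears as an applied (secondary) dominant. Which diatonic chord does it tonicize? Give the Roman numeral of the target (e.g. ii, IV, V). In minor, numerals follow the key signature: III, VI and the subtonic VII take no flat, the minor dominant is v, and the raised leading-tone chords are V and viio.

The chord is a dominant seventh chord on B#.
A dominant resolves down a perfect fifth: B# → E#. In A# minor, E# is scale degree 5, i.e. V.

V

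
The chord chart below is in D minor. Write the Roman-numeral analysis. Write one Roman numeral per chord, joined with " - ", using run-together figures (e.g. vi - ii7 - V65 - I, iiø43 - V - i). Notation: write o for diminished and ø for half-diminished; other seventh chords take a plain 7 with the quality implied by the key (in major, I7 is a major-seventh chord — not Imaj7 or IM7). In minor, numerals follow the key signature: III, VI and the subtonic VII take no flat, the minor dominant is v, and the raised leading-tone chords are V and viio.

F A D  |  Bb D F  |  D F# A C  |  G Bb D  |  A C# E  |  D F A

i6 - VI - V7/iv - iv - V - i

F-A-D: root D is the tonic; minor triad there is i6.
Bb-D-F: major triad on Bb = scale degree 6 → VI.
D-F#-A-C: chromatic; D is V of iv, so V7/iv.
G-Bb-D: minor triad on G = scale degree 4 → iv.
A-C#-E: root A is the dominant; major triad there is V.
D-F-A: minor triad on D = scale degree 1 → i.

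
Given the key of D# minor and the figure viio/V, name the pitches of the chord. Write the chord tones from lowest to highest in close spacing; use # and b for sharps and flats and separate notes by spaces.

The slash marks an applied leading-tone chord: viio of V. In D# minor, V is A#, so the leading tone to it is G##, a half step below.
Building a diminished triad on G## gives G##-B#-D#.

G## B# D#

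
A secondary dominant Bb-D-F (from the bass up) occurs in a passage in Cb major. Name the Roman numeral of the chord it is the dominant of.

iii

The chord is a major triad on Bb.
A dominant resolves down a perfect fifth: Bb → Eb. In Cb major, Eb is scale degree 3, i.e. iii.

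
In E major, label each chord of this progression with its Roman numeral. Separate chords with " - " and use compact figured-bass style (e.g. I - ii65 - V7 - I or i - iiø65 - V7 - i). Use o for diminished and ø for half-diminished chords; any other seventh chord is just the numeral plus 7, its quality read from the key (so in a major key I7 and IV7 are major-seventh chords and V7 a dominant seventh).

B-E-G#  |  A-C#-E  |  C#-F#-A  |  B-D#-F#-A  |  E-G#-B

I64 - IV - ii64 - V7 - I

B-E-G#: root E is the tonic; major triad there is I64.
A-C#-E has root A, degree 4 in E major, so IV.
C#-F#-A: minor triad on F# = scale degree 2 → ii64.
B-D#-F#-A: root B is the dominant; dominant seventh chord there is V7.
E-G#-B: root E is the tonic; major triad there is I.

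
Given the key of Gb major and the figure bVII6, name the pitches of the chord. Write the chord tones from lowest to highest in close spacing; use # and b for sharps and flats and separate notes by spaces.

Scale degree 7 in Gb major is F; lowering it a half step gives Fb. bVII6 is a major triad on the lowered seventh degree (the subtonic), borrowed from the parallel minor.
So the chord is Fb-Ab-Cb, a major triad.
With the 6 figure the chord is in first inversion; from the bass Ab upward in close position it reads Ab-Cb-Fb.

Ab Cb Fb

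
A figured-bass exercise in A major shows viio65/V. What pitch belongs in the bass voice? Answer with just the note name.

The applied chord viio65/V is rooted on D#: D#-F#-A-C.
The figure 65 means first inversion — the third is in the bass.

F#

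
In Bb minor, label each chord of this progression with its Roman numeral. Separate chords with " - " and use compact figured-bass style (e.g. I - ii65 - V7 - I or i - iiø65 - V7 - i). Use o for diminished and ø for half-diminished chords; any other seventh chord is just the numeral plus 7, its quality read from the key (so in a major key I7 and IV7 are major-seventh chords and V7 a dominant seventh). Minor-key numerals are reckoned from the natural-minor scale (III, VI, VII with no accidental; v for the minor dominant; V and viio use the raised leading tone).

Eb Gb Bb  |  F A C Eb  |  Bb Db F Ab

iv - V7 - i7

Eb-Gb-Bb: minor triad on Eb = scale degree 4 → iv.
F-A-C-Eb: dominant seventh chord on F = scale degree 5 → V7.
Bb-Db-F-Ab: minor seventh chord on Bb = scale degree 1 → i7.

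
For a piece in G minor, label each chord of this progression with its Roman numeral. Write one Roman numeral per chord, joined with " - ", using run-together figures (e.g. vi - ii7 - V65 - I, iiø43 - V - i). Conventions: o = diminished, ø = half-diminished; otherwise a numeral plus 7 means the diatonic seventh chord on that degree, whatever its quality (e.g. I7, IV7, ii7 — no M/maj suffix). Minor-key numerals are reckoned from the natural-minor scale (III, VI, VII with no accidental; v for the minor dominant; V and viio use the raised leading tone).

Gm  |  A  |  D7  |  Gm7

Gm: root G is the tonic; minor triad there is i.
A: a major triad on A, the applied dominant of V → V/V.
D7: root D is the dominant; dominant seventh chord there is V7.
Gm7 has root G, degree 1 in G minor, so i7.

i - V/V - V7 - i7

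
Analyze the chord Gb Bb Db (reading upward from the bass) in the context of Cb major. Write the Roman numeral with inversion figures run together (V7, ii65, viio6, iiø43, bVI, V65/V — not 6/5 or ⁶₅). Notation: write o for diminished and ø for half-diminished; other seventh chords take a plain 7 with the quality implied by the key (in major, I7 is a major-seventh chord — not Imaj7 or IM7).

V

Stacked in thirds the chord is Gb-Bb-Db: a major triad on Gb.
In Cb major, Gb is the dominant; the diatonic major triad there is V.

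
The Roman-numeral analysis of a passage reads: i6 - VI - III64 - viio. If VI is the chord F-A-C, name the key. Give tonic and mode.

The anchor chord is a major triad on F, labeled VI.
VI on F implies F is the submediant; that puts the tonic at A, and the uppercase numeral fits minor mode.

A minor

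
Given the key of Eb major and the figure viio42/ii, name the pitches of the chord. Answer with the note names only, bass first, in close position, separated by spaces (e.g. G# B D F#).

Db E G Bb

viio42/ii is a secondary leading-tone chord. The target ii is F in Eb major; the applied chord is rooted a semitone below, on E.
Building a fully diminished seventh chord on E gives E-G-Bb-Db.
The figured bass 42 indicates third inversion, placing the seventh (Db) in the bass: Db-E-G-Bb.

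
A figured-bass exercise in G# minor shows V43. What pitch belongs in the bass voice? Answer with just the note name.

A#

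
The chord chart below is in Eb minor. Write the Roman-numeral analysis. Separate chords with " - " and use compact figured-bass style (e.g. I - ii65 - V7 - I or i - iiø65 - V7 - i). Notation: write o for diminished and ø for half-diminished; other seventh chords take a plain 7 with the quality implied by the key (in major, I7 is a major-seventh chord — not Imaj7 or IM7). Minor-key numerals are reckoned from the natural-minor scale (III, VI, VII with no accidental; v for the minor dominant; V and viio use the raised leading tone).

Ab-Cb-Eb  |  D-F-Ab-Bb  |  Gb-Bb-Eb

iv - V65 - i6

Ab-Cb-Eb has root Ab, degree 4 in Eb minor, so iv.
D-F-Ab-Bb: dominant seventh chord on Bb = scale degree 5 → V65.
Gb-Bb-Eb: root Eb is the tonic; minor triad there is i6.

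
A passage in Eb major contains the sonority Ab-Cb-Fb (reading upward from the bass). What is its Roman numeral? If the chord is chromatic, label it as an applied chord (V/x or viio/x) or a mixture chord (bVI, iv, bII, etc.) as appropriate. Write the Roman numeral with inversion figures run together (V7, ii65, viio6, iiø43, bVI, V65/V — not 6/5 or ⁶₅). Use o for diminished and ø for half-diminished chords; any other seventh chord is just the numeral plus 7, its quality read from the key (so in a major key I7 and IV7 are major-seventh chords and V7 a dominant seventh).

bII6

The pitches Fb-Ab-Cb form a major triad rooted on Fb.
Fb is the lowered second degree of Eb major (diatonic 2 would be F). This is the Neapolitan sixth — a major triad on the lowered second degree, here in its customary first inversion.
With Ab in the bass the chord is in first inversion, so the figured bass is 6.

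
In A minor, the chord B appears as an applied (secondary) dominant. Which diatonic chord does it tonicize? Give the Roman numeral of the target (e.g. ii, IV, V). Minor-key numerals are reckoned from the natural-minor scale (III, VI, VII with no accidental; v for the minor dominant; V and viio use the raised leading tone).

V

The chord is a major triad on B.
A dominant resolves down a perfect fifth: B → E. In A minor, E is scale degree 5, i.e. V.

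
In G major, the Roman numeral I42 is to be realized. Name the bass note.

F#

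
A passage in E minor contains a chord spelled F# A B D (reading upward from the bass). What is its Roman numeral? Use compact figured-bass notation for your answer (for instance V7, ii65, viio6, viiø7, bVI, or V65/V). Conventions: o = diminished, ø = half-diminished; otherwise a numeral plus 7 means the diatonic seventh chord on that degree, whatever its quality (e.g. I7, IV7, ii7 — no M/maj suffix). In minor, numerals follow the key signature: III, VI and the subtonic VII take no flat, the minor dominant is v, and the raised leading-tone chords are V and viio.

v43

Stacked in thirds the chord is B-D-F#-A: a minor seventh chord on B.
B is scale degree 5 in E minor, and a minor seventh chord on that degree is written v7.
With F# in the bass the chord is in second inversion, so the figured bass is 43.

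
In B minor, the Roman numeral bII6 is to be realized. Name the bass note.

E

bII in B minor has root C; the chord is C-E-G.
The figure 6 means first inversion — the third is in the bass.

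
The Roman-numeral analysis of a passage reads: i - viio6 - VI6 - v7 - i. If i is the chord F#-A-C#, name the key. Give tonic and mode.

The anchor chord is a minor triad on F#, labeled i.
If F# is scale degree 1 and the mode makes that degree carry a minor triad, the tonic is F# and the mode is minor.

F# minor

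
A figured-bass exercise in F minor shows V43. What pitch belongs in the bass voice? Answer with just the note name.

G

V in F minor has root C; the chord is C-E-G-Bb.
The figure 43 means second inversion — the fifth is in the bass.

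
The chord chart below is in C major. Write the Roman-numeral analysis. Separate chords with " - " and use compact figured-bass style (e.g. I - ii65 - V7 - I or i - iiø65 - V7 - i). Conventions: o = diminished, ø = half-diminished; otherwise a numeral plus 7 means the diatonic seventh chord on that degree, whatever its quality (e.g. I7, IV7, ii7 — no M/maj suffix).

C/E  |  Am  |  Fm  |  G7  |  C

I6 - vi - iv - V7 - I

C/E: root C is the tonic; major triad there is I6.
Am has root A, degree 6 in C major, so vi.
Fm is non-diatonic — iv, a mixture chord from C minor.
G7: dominant seventh chord on G = scale degree 5 → V7.
C has root C, degree 1 in C major, so I.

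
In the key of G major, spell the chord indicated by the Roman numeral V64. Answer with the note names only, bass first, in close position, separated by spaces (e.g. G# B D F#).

In G major, the fifth degree is D, and the diatonic chord built there is a major triad.
That chord is spelled D-F#-A.
The figured bass 64 indicates second inversion, placing the fifth (A) in the bass: A-D-F#.

A D F#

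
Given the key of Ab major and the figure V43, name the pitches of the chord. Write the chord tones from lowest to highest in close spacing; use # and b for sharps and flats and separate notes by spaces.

Bb Db Eb G

In Ab major, the dominant is Eb, and the diatonic chord built there is a dominant seventh chord.
That chord is spelled Eb-G-Bb-Db.
The figured bass 43 indicates second inversion, placing the fifth (Bb) in the bass: Bb-Db-Eb-G.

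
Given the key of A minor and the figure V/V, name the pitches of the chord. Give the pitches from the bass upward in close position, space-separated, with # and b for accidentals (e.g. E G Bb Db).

B D# F#

The slash means an applied dominant: we want the dominant of V. In A minor, V is E major, and its dominant is built on B.
Building a major triad on B gives B-D#-F#.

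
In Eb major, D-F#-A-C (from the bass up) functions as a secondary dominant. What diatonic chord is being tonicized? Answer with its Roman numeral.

iii

The chord is a dominant seventh chord on D.
A dominant resolves down a perfect fifth: D → G. In Eb major, G is scale degree 3, i.e. iii.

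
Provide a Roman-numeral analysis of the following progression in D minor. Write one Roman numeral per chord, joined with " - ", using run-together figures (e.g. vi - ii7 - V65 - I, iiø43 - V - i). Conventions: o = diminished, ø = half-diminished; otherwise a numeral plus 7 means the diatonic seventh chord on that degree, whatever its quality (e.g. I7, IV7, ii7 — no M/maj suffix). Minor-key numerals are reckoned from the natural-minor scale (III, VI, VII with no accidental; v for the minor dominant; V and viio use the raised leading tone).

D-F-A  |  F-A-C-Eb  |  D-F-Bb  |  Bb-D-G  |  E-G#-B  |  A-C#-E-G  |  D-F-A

D-F-A: minor triad on D = scale degree 1 → i.
F-A-C-Eb: a dominant seventh chord on F, the applied dominant of VI → V7/VI.
D-F-Bb: root Bb is the submediant; major triad there is VI6.
Bb-D-G has root G, degree 4 in D minor, so iv6.
E-G#-B: chromatic; E is V of V, so V/V.
A-C#-E-G: dominant seventh chord on A = scale degree 5 → V7.
D-F-A: minor triad on D = scale degree 1 → i.

i - V7/VI - VI6 - iv6 - V/V - V7 - i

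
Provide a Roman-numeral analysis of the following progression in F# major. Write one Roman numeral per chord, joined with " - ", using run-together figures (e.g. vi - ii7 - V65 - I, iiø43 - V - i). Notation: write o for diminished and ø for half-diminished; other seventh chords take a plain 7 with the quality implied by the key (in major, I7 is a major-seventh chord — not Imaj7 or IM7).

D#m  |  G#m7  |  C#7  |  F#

vi - ii7 - V7 - I

D#m has root D#, degree 6 in F# major, so vi.
G#m7 has root G#, degree 2 in F# major, so ii7.
C#7: dominant seventh chord on C# = scale degree 5 → V7.
F#: root F# is the tonic; major triad there is I.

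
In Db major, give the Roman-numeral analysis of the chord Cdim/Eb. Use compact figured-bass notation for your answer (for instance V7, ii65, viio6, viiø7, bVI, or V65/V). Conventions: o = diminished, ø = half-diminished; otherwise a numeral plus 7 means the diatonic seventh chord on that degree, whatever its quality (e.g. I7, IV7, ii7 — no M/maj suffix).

The pitches C-Eb-Gb form a diminished triad rooted on C.
In Db major, C is the leading tone; the diatonic diminished triad there is viio.
With Eb in the bass the chord is in first inversion, so the figured bass is 6.

viio6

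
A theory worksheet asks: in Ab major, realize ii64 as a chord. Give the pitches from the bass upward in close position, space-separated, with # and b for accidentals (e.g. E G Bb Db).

F Bb Db

The numeral's case and figure indicate a minor triad. In Ab major its root, the second degree, is Bb.
Stacking thirds from Bb gives Bb-Db-F.
The figured bass 64 indicates second inversion, placing the fifth (F) in the bass: F-Bb-Db.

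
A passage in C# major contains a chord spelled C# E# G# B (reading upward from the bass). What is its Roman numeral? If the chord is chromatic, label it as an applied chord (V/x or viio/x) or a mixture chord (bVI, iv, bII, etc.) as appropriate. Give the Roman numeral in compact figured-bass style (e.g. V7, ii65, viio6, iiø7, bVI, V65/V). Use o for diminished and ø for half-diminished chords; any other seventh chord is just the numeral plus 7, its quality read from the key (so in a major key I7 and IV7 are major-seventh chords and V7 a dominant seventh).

The pitches C#-E#-G#-B form a dominant seventh chord rooted on C#.
C# is not a diatonic chord root with this quality in C# major, but it lies a perfect fifth above F# (IV), so the chord functions as an applied dominant of IV.

V7/IV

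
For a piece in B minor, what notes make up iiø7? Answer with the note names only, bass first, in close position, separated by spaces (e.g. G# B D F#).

C# E G B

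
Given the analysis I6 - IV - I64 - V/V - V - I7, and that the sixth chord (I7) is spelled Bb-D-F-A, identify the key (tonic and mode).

Bb major

I7 is given as Bb-D-F-A — a major seventh chord with root Bb.
If Bb is scale degree 1 and the mode makes that degree carry a major seventh chord, the tonic is Bb and the mode is major.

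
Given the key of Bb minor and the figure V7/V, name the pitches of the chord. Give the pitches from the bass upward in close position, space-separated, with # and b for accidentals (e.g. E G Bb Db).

V7/V is a secondary dominant — the dominant seventh of V. V in Bb minor is F, so the applied chord's root is C, a perfect fifth above.
Building a dominant seventh chord on C gives C-E-G-Bb.

C E G Bb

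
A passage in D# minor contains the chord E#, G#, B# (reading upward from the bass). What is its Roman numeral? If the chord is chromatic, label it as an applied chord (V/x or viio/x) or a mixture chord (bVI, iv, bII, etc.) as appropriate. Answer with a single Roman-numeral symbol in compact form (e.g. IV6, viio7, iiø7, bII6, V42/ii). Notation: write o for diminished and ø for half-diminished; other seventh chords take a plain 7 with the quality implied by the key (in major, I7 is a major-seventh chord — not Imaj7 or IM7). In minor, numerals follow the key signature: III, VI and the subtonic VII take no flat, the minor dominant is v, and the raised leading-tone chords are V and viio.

ii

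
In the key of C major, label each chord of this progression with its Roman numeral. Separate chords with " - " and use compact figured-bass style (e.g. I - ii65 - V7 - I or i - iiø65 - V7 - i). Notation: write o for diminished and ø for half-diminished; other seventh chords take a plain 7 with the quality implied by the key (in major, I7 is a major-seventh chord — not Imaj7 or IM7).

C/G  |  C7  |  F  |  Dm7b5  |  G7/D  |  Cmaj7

I64 - V7/IV - IV - iiø7 - V43 - I7

C/G has root C, degree 1 in C major, so I64.
C7 is the secondary dominant of IV (dominant seventh chord on C): V7/IV.
F: major triad on F = scale degree 4 → IV.
Dm7b5 is non-diatonic — iiø7, a mixture chord from C minor.
G7/D: dominant seventh chord on G = scale degree 5 → V43.
Cmaj7: root C is the tonic; major seventh chord there is I7.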